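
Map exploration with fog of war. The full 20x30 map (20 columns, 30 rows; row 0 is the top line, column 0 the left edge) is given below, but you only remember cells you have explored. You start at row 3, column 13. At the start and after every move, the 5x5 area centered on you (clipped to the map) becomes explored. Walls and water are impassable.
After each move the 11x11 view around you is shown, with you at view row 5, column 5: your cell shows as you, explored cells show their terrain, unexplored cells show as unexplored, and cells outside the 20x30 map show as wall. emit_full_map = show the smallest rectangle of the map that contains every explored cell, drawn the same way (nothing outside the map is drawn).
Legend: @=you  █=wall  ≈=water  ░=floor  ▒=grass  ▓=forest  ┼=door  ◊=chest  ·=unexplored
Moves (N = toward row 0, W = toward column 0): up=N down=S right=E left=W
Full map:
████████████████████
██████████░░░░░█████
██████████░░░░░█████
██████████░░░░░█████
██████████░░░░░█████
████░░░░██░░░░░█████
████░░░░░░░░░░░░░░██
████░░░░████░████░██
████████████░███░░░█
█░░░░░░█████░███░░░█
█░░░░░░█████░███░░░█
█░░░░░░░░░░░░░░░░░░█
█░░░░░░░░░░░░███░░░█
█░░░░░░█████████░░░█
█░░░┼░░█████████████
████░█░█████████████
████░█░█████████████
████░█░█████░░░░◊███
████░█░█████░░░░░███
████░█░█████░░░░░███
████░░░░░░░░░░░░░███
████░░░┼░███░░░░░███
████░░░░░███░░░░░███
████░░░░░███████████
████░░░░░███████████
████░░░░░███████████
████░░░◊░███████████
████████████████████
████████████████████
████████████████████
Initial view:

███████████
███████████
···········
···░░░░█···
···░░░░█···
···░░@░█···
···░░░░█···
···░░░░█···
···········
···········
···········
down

███████████
···········
···░░░░█···
···░░░░█···
···░░░░█···
···░░@░█···
···░░░░█···
···░░░░░···
···········
···········
···········

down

···········
···░░░░█···
···░░░░█···
···░░░░█···
···░░░░█···
···░░@░█···
···░░░░░···
···█░███···
···········
···········
···········

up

███████████
···········
···░░░░█···
···░░░░█···
···░░░░█···
···░░@░█···
···░░░░█···
···░░░░░···
···█░███···
···········
···········

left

███████████
···········
····░░░░█··
···░░░░░█··
···░░░░░█··
···░░@░░█··
···░░░░░█··
···░░░░░░··
····█░███··
···········
···········

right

███████████
···········
···░░░░█···
··░░░░░█···
··░░░░░█···
··░░░@░█···
··░░░░░█···
··░░░░░░···
···█░███···
···········
···········

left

███████████
···········
····░░░░█··
···░░░░░█··
···░░░░░█··
···░░@░░█··
···░░░░░█··
···░░░░░░··
····█░███··
···········
···········

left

███████████
···········
·····░░░░█·
···█░░░░░█·
···█░░░░░█·
···█░@░░░█·
···█░░░░░█·
···░░░░░░░·
·····█░███·
···········
···········

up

███████████
███████████
···········
···█░░░░░█·
···█░░░░░█·
···█░@░░░█·
···█░░░░░█·
···█░░░░░█·
···░░░░░░░·
·····█░███·
···········

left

███████████
███████████
···········
···██░░░░░█
···██░░░░░█
···██@░░░░█
···██░░░░░█
···██░░░░░█
····░░░░░░░
······█░███
···········

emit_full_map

██░░░░░█
██░░░░░█
██@░░░░█
██░░░░░█
██░░░░░█
·░░░░░░░
···█░███

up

███████████
███████████
███████████
···█████···
···██░░░░░█
···██@░░░░█
···██░░░░░█
···██░░░░░█
···██░░░░░█
····░░░░░░░
······█░███

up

███████████
███████████
███████████
███████████
···█████···
···██@░░░░█
···██░░░░░█
···██░░░░░█
···██░░░░░█
···██░░░░░█
····░░░░░░░

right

███████████
███████████
███████████
███████████
··██████···
··██░@░░░█·
··██░░░░░█·
··██░░░░░█·
··██░░░░░█·
··██░░░░░█·
···░░░░░░░·

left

███████████
███████████
███████████
███████████
···██████··
···██@░░░░█
···██░░░░░█
···██░░░░░█
···██░░░░░█
···██░░░░░█
····░░░░░░░

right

███████████
███████████
███████████
███████████
··██████···
··██░@░░░█·
··██░░░░░█·
··██░░░░░█·
··██░░░░░█·
··██░░░░░█·
···░░░░░░░·

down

███████████
███████████
███████████
··██████···
··██░░░░░█·
··██░@░░░█·
··██░░░░░█·
··██░░░░░█·
··██░░░░░█·
···░░░░░░░·
·····█░███·

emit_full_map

██████··
██░░░░░█
██░@░░░█
██░░░░░█
██░░░░░█
██░░░░░█
·░░░░░░░
···█░███

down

███████████
███████████
··██████···
··██░░░░░█·
··██░░░░░█·
··██░@░░░█·
··██░░░░░█·
··██░░░░░█·
···░░░░░░░·
·····█░███·
···········

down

███████████
··██████···
··██░░░░░█·
··██░░░░░█·
··██░░░░░█·
··██░@░░░█·
··██░░░░░█·
···░░░░░░░·
·····█░███·
···········
···········

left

███████████
···██████··
···██░░░░░█
···██░░░░░█
···██░░░░░█
···██@░░░░█
···██░░░░░█
···░░░░░░░░
······█░███
···········
···········

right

███████████
··██████···
··██░░░░░█·
··██░░░░░█·
··██░░░░░█·
··██░@░░░█·
··██░░░░░█·
··░░░░░░░░·
·····█░███·
···········
···········

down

··██████···
··██░░░░░█·
··██░░░░░█·
··██░░░░░█·
··██░░░░░█·
··██░@░░░█·
··░░░░░░░░·
···███░███·
···········
···········
···········

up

███████████
··██████···
··██░░░░░█·
··██░░░░░█·
··██░░░░░█·
··██░@░░░█·
··██░░░░░█·
··░░░░░░░░·
···███░███·
···········
···········

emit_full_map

██████··
██░░░░░█
██░░░░░█
██░░░░░█
██░@░░░█
██░░░░░█
░░░░░░░░
·███░███

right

███████████
·██████····
·██░░░░░█··
·██░░░░░█··
·██░░░░░█··
·██░░@░░█··
·██░░░░░█··
·░░░░░░░░··
··███░███··
···········
···········

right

███████████
██████·····
██░░░░░█···
██░░░░░█···
██░░░░░█···
██░░░@░█···
██░░░░░█···
░░░░░░░░···
·███░███···
···········
···········

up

███████████
███████████
██████·····
██░░░░░█···
██░░░░░█···
██░░░@░█···
██░░░░░█···
██░░░░░█···
░░░░░░░░···
·███░███···
···········

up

███████████
███████████
███████████
████████···
██░░░░░█···
██░░░@░█···
██░░░░░█···
██░░░░░█···
██░░░░░█···
░░░░░░░░···
·███░███···

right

███████████
███████████
███████████
████████···
█░░░░░██···
█░░░░@██···
█░░░░░██···
█░░░░░██···
█░░░░░█····
░░░░░░░····
███░███····

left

███████████
███████████
███████████
█████████··
██░░░░░██··
██░░░@░██··
██░░░░░██··
██░░░░░██··
██░░░░░█···
░░░░░░░░···
·███░███···

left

███████████
███████████
███████████
·█████████·
·██░░░░░██·
·██░░@░░██·
·██░░░░░██·
·██░░░░░██·
·██░░░░░█··
·░░░░░░░░··
··███░███··

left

███████████
███████████
███████████
··█████████
··██░░░░░██
··██░@░░░██
··██░░░░░██
··██░░░░░██
··██░░░░░█·
··░░░░░░░░·
···███░███·

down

███████████
███████████
··█████████
··██░░░░░██
··██░░░░░██
··██░@░░░██
··██░░░░░██
··██░░░░░█·
··░░░░░░░░·
···███░███·
···········

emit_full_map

█████████
██░░░░░██
██░░░░░██
██░@░░░██
██░░░░░██
██░░░░░█·
░░░░░░░░·
·███░███·


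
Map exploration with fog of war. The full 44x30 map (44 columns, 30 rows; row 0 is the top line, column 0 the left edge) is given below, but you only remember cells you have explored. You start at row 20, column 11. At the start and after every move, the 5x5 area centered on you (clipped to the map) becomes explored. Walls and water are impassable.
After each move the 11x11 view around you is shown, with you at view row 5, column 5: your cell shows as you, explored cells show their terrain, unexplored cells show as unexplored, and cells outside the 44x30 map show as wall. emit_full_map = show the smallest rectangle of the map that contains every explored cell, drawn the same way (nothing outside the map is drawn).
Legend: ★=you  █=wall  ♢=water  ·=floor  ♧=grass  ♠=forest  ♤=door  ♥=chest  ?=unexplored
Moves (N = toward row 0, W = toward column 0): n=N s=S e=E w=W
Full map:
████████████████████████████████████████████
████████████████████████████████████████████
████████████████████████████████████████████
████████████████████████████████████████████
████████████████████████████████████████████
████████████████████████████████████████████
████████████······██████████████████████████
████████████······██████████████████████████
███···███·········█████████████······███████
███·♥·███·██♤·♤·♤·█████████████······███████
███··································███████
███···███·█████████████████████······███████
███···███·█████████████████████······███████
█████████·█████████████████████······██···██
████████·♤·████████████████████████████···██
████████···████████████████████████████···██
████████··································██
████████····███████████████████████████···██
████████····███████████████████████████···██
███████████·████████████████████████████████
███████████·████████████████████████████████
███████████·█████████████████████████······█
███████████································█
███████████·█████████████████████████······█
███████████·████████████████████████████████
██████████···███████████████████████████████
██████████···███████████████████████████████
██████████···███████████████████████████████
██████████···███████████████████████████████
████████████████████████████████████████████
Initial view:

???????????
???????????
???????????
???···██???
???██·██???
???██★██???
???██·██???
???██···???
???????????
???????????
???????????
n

???????????
???????????
???????????
???···██???
???···██???
???██★██???
???██·██???
???██·██???
???██···???
???????????
???????????

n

???????????
???????????
???????????
???·····???
???···██???
???··★██???
???██·██???
???██·██???
???██·██???
???██···???
???????????

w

???????????
???????????
???????????
???······??
???····██??
???··★·██??
???███·██??
???███·██??
????██·██??
????██···??
???????????

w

???????????
???????????
???????????
???█······?
???█····██?
???█·★··██?
???████·██?
???████·██?
?????██·██?
?????██···?
???????????

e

???????????
???????????
???????????
??█······??
??█····██??
??█··★·██??
??████·██??
??████·██??
????██·██??
????██···??
???????????

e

???????????
???????????
???????????
?█······???
?█····██???
?█···★██???
?████·██???
?████·██???
???██·██???
???██···???
???????????

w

???????????
???????????
???????????
??█······??
??█····██??
??█··★·██??
??████·██??
??████·██??
????██·██??
????██···??
???????????

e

???????????
???????????
???????????
?█······???
?█····██???
?█···★██???
?████·██???
?████·██???
???██·██???
???██···???
???????????

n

???????????
???????????
???????????
???··███???
?█······???
?█···★██???
?█····██???
?████·██???
?████·██???
???██·██???
???██···???

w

???????????
???????????
???????????
???···███??
??█······??
??█··★·██??
??█····██??
??████·██??
??████·██??
????██·██??
????██···??

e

???????????
???????????
???????????
??···███???
?█······???
?█···★██???
?█····██???
?████·██???
?████·██???
???██·██???
???██···???

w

???????????
???????????
???????????
???···███??
??█······??
??█··★·██??
??█····██??
??████·██??
??████·██??
????██·██??
????██···??

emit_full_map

?···███
█······
█··★·██
█····██
████·██
████·██
??██·██
??██···

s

???????????
???????????
???···███??
??█······??
??█····██??
??█··★·██??
??████·██??
??████·██??
????██·██??
????██···??
???????????

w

???????????
???????????
????···███?
???█······?
???█····██?
???█·★··██?
???████·██?
???████·██?
?????██·██?
?????██···?
???????????

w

???????????
???????????
?????···███
???██······
???██····██
???██★···██
???█████·██
???█████·██
??????██·██
??????██···
???????????

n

???????????
???????????
???????????
???██···███
???██······
???██★···██
???██····██
???█████·██
???█████·██
??????██·██
??????██···

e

???????????
???????????
???????????
??██···███?
??██······?
??██·★··██?
??██····██?
??█████·██?
??█████·██?
?????██·██?
?????██···?

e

???????????
???????????
???????????
?██···███??
?██······??
?██··★·██??
?██····██??
?█████·██??
?█████·██??
????██·██??
????██···??

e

???????????
???????????
???????????
██···███???
██······???
██···★██???
██····██???
█████·██???
█████·██???
???██·██???
???██···???

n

???????????
???????????
???????????
???♤·███???
██···███???
██···★··???
██····██???
██····██???
█████·██???
█████·██???
???██·██???

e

???????????
???????????
???????????
??♤·████???
█···████???
█····★··???
█····███???
█····███???
████·██????
████·██????
??██·██????

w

???????????
???????????
???????????
???♤·████??
██···████??
██···★···??
██····███??
██····███??
█████·██???
█████·██???
???██·██???

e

???????????
???????????
???????????
??♤·████???
█···████???
█····★··???
█····███???
█····███???
████·██????
████·██????
??██·██????

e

???????????
???????????
???????????
?♤·█████???
···█████???
·····★··???
····████???
····████???
███·██?????
███·██?????
?██·██?????

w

???????????
???????????
???????????
??♤·█████??
█···█████??
█····★···??
█····████??
█····████??
████·██????
████·██????
??██·██????

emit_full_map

???♤·█████
██···█████
██····★···
██····████
██····████
█████·██??
█████·██??
???██·██??
???██···??

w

???????????
???????????
???????????
???♤·█████?
██···█████?
██···★····?
██····████?
██····████?
█████·██???
█████·██???
???██·██???

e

???????????
???????????
???????????
??♤·█████??
█···█████??
█····★···??
█····████??
█····████??
████·██????
████·██????
??██·██????

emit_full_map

???♤·█████
██···█████
██····★···
██····████
██····████
█████·██??
█████·██??
???██·██??
???██···??


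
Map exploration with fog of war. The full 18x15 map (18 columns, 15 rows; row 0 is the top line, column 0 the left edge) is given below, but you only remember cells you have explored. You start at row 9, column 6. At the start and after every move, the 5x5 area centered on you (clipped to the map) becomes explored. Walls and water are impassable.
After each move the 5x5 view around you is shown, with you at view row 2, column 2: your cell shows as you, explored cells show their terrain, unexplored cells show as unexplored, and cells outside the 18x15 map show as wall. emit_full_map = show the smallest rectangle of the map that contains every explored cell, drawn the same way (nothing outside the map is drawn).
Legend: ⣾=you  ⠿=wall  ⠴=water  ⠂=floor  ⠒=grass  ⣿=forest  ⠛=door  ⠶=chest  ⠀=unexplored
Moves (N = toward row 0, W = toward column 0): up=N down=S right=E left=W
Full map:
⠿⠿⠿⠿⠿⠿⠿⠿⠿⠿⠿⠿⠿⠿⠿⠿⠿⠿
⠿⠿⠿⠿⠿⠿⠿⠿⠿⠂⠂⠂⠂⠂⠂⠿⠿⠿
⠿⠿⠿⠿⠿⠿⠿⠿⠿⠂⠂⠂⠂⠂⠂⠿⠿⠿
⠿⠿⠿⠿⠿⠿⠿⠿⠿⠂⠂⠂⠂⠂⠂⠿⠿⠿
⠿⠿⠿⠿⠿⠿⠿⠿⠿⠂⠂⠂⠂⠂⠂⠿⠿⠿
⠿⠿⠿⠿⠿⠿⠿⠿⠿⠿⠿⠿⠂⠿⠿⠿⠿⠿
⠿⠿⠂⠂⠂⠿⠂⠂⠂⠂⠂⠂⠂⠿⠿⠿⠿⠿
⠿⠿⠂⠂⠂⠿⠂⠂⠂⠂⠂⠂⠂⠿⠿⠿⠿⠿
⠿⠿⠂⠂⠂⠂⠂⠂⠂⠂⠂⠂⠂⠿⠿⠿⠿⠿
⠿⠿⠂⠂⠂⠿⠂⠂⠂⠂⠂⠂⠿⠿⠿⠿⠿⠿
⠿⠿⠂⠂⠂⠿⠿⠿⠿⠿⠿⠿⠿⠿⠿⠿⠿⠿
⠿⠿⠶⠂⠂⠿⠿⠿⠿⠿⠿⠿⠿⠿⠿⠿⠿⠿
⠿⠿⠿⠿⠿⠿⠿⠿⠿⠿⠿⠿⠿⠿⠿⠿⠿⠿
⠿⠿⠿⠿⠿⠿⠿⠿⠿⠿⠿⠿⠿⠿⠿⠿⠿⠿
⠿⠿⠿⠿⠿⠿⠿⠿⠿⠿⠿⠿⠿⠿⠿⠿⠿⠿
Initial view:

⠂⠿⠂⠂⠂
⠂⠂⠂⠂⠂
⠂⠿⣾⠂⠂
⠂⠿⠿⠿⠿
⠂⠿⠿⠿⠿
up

⠂⠿⠂⠂⠂
⠂⠿⠂⠂⠂
⠂⠂⣾⠂⠂
⠂⠿⠂⠂⠂
⠂⠿⠿⠿⠿

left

⠂⠂⠿⠂⠂
⠂⠂⠿⠂⠂
⠂⠂⣾⠂⠂
⠂⠂⠿⠂⠂
⠂⠂⠿⠿⠿

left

⠂⠂⠂⠿⠂
⠂⠂⠂⠿⠂
⠂⠂⣾⠂⠂
⠂⠂⠂⠿⠂
⠂⠂⠂⠿⠿

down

⠂⠂⠂⠿⠂
⠂⠂⠂⠂⠂
⠂⠂⣾⠿⠂
⠂⠂⠂⠿⠿
⠶⠂⠂⠿⠿

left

⠿⠂⠂⠂⠿
⠿⠂⠂⠂⠂
⠿⠂⣾⠂⠿
⠿⠂⠂⠂⠿
⠿⠶⠂⠂⠿

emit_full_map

⠀⠂⠂⠂⠿⠂⠂⠂
⠿⠂⠂⠂⠿⠂⠂⠂
⠿⠂⠂⠂⠂⠂⠂⠂
⠿⠂⣾⠂⠿⠂⠂⠂
⠿⠂⠂⠂⠿⠿⠿⠿
⠿⠶⠂⠂⠿⠿⠿⠿

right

⠂⠂⠂⠿⠂
⠂⠂⠂⠂⠂
⠂⠂⣾⠿⠂
⠂⠂⠂⠿⠿
⠶⠂⠂⠿⠿

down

⠂⠂⠂⠂⠂
⠂⠂⠂⠿⠂
⠂⠂⣾⠿⠿
⠶⠂⠂⠿⠿
⠿⠿⠿⠿⠿

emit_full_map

⠀⠂⠂⠂⠿⠂⠂⠂
⠿⠂⠂⠂⠿⠂⠂⠂
⠿⠂⠂⠂⠂⠂⠂⠂
⠿⠂⠂⠂⠿⠂⠂⠂
⠿⠂⠂⣾⠿⠿⠿⠿
⠿⠶⠂⠂⠿⠿⠿⠿
⠀⠿⠿⠿⠿⠿⠀⠀


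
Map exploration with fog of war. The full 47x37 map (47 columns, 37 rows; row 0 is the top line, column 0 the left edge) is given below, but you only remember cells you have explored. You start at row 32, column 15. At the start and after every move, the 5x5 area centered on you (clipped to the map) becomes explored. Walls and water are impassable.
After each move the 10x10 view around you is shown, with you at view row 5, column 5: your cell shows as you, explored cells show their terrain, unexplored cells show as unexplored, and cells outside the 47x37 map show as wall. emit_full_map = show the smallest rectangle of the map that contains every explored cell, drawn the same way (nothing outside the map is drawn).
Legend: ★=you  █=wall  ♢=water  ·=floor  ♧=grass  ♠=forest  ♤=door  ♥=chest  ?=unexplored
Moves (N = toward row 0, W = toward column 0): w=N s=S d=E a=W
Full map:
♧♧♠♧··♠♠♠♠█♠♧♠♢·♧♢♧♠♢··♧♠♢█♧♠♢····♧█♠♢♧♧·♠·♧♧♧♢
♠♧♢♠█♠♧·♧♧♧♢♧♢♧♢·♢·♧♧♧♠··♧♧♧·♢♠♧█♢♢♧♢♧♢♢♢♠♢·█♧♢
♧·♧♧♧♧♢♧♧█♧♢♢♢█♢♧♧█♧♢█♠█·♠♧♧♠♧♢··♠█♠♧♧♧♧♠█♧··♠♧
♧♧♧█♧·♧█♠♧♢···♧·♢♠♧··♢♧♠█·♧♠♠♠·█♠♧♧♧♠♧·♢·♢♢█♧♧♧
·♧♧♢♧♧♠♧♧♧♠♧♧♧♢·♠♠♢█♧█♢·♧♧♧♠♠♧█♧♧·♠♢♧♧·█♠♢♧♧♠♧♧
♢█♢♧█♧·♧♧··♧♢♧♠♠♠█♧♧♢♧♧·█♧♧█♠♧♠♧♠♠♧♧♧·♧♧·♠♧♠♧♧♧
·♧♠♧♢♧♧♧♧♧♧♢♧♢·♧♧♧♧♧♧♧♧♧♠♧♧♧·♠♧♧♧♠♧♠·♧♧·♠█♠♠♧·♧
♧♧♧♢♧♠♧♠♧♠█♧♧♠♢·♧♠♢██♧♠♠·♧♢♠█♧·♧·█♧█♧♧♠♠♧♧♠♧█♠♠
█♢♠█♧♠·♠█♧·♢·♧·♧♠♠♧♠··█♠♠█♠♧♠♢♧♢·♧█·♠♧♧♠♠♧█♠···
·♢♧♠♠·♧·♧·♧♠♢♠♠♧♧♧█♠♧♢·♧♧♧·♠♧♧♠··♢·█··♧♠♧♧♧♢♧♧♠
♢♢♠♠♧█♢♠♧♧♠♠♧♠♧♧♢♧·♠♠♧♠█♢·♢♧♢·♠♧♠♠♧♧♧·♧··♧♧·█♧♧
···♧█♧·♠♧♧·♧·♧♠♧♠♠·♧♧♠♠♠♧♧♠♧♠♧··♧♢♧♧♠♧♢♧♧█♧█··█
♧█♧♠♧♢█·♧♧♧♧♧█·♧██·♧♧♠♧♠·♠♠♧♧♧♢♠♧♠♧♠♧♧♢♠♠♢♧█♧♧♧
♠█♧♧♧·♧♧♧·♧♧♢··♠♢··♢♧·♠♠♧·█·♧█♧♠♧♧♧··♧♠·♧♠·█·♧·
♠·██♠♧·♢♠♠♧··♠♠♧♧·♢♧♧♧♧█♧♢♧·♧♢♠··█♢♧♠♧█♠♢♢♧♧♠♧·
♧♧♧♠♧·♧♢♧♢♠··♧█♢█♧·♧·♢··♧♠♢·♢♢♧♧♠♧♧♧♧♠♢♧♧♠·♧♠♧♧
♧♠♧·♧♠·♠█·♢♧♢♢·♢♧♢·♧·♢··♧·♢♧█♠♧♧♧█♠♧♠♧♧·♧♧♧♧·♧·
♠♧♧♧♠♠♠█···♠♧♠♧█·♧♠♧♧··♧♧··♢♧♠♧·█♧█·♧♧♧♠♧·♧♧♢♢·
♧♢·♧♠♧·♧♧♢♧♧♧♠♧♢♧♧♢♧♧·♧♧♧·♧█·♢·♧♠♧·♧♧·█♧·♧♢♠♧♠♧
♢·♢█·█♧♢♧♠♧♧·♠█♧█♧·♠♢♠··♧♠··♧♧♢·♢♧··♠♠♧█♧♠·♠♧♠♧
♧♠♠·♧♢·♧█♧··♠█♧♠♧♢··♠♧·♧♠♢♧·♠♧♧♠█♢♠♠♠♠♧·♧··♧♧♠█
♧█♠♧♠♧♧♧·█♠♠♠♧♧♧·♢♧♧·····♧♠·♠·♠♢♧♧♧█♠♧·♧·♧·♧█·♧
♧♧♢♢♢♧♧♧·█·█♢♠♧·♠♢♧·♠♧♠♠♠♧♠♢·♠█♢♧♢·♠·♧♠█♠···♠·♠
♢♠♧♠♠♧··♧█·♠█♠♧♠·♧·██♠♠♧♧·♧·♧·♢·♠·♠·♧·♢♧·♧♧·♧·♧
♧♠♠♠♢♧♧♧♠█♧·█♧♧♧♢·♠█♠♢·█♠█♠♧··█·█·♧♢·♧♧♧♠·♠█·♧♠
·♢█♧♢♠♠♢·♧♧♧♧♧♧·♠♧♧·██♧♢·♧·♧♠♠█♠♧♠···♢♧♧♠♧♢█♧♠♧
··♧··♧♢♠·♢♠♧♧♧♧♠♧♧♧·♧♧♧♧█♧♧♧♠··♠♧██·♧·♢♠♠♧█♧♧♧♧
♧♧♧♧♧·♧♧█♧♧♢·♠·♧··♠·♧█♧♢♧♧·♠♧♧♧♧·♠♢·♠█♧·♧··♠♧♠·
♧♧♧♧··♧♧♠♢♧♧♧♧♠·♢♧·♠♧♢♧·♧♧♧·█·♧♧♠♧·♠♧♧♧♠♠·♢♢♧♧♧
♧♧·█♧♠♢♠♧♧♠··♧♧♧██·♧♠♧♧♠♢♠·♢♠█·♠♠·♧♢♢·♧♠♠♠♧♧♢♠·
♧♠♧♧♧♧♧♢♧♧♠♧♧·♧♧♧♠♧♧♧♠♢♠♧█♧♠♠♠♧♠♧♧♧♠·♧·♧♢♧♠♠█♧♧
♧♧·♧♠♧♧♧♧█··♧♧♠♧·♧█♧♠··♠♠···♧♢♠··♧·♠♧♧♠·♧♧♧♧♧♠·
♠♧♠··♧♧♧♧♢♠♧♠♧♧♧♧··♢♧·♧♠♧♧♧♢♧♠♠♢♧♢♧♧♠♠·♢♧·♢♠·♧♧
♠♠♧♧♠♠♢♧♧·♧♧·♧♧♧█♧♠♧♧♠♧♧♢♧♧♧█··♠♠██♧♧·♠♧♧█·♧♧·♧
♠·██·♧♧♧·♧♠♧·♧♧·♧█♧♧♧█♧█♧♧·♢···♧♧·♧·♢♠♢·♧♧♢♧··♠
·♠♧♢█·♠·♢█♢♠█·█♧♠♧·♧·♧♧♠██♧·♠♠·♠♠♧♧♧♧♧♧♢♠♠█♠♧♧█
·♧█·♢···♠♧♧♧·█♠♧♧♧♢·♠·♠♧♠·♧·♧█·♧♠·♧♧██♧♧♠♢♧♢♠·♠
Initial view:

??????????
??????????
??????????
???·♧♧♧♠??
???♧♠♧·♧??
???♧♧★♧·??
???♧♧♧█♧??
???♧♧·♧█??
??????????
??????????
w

??????????
??????????
??????????
???♧♧♧██??
???·♧♧♧♠??
???♧♠★·♧??
???♧♧♧♧·??
???♧♧♧█♧??
???♧♧·♧█??
??????????

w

??????????
??????????
??????????
???♧♠·♢♧??
???♧♧♧██??
???·♧★♧♠??
???♧♠♧·♧??
???♧♧♧♧·??
???♧♧♧█♧??
???♧♧·♧█??

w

??????????
??????????
??????????
???♠·♧··??
???♧♠·♢♧??
???♧♧★██??
???·♧♧♧♠??
???♧♠♧·♧??
???♧♧♧♧·??
???♧♧♧█♧??

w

??????????
??????????
??????????
???♧♧♠♧♧??
???♠·♧··??
???♧♠★♢♧??
???♧♧♧██??
???·♧♧♧♠??
???♧♠♧·♧??
???♧♧♧♧·??

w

??????????
??????????
??????????
???♧♧·♠♧??
???♧♧♠♧♧??
???♠·★··??
???♧♠·♢♧??
???♧♧♧██??
???·♧♧♧♠??
???♧♠♧·♧??

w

??????????
??????????
??????????
???♧♧♧♢·??
???♧♧·♠♧??
???♧♧★♧♧??
???♠·♧··??
???♧♠·♢♧??
???♧♧♧██??
???·♧♧♧♠??

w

??????????
??????????
??????????
???♠♧♠·♧??
???♧♧♧♢·??
???♧♧★♠♧??
???♧♧♠♧♧??
???♠·♧··??
???♧♠·♢♧??
???♧♧♧██??

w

??????????
??????????
??????????
???♠♧·♠♢??
???♠♧♠·♧??
???♧♧★♢·??
???♧♧·♠♧??
???♧♧♠♧♧??
???♠·♧··??
???♧♠·♢♧??

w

??????????
??????????
??????????
???♧♧♧·♢??
???♠♧·♠♢??
???♠♧★·♧??
???♧♧♧♢·??
???♧♧·♠♧??
???♧♧♠♧♧??
???♠·♧··??

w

??????????
??????????
??????????
???█♧♠♧♢??
???♧♧♧·♢??
???♠♧★♠♢??
???♠♧♠·♧??
???♧♧♧♢·??
???♧♧·♠♧??
???♧♧♠♧♧??

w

??????????
??????????
??????????
???♠█♧█♧??
???█♧♠♧♢??
???♧♧★·♢??
???♠♧·♠♢??
???♠♧♠·♧??
???♧♧♧♢·??
???♧♧·♠♧??

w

??????????
??????????
??????????
???♠♧♢♧♧??
???♠█♧█♧??
???█♧★♧♢??
???♧♧♧·♢??
???♠♧·♠♢??
???♠♧♠·♧??
???♧♧♧♢·??

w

??????????
??????????
??????????
???♠♧█·♧??
???♠♧♢♧♧??
???♠█★█♧??
???█♧♠♧♢??
???♧♧♧·♢??
???♠♧·♠♢??
???♠♧♠·♧??

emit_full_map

♠♧█·♧
♠♧♢♧♧
♠█★█♧
█♧♠♧♢
♧♧♧·♢
♠♧·♠♢
♠♧♠·♧
♧♧♧♢·
♧♧·♠♧
♧♧♠♧♧
♠·♧··
♧♠·♢♧
♧♧♧██
·♧♧♧♠
♧♠♧·♧
♧♧♧♧·
♧♧♧█♧
♧♧·♧█

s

??????????
??????????
???♠♧█·♧??
???♠♧♢♧♧??
???♠█♧█♧??
???█♧★♧♢??
???♧♧♧·♢??
???♠♧·♠♢??
???♠♧♠·♧??
???♧♧♧♢·??

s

??????????
???♠♧█·♧??
???♠♧♢♧♧??
???♠█♧█♧??
???█♧♠♧♢??
???♧♧★·♢??
???♠♧·♠♢??
???♠♧♠·♧??
???♧♧♧♢·??
???♧♧·♠♧??

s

???♠♧█·♧??
???♠♧♢♧♧??
???♠█♧█♧??
???█♧♠♧♢??
???♧♧♧·♢??
???♠♧★♠♢??
???♠♧♠·♧??
???♧♧♧♢·??
???♧♧·♠♧??
???♧♧♠♧♧??

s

???♠♧♢♧♧??
???♠█♧█♧??
???█♧♠♧♢??
???♧♧♧·♢??
???♠♧·♠♢??
???♠♧★·♧??
???♧♧♧♢·??
???♧♧·♠♧??
???♧♧♠♧♧??
???♠·♧··??

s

???♠█♧█♧??
???█♧♠♧♢??
???♧♧♧·♢??
???♠♧·♠♢??
???♠♧♠·♧??
???♧♧★♢·??
???♧♧·♠♧??
???♧♧♠♧♧??
???♠·♧··??
???♧♠·♢♧??

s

???█♧♠♧♢??
???♧♧♧·♢??
???♠♧·♠♢??
???♠♧♠·♧??
???♧♧♧♢·??
???♧♧★♠♧??
???♧♧♠♧♧??
???♠·♧··??
???♧♠·♢♧??
???♧♧♧██??

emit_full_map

♠♧█·♧
♠♧♢♧♧
♠█♧█♧
█♧♠♧♢
♧♧♧·♢
♠♧·♠♢
♠♧♠·♧
♧♧♧♢·
♧♧★♠♧
♧♧♠♧♧
♠·♧··
♧♠·♢♧
♧♧♧██
·♧♧♧♠
♧♠♧·♧
♧♧♧♧·
♧♧♧█♧
♧♧·♧█

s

???♧♧♧·♢??
???♠♧·♠♢??
???♠♧♠·♧??
???♧♧♧♢·??
???♧♧·♠♧??
???♧♧★♧♧??
???♠·♧··??
???♧♠·♢♧??
???♧♧♧██??
???·♧♧♧♠??

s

???♠♧·♠♢??
???♠♧♠·♧??
???♧♧♧♢·??
???♧♧·♠♧??
???♧♧♠♧♧??
???♠·★··??
???♧♠·♢♧??
???♧♧♧██??
???·♧♧♧♠??
???♧♠♧·♧??

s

???♠♧♠·♧??
???♧♧♧♢·??
???♧♧·♠♧??
???♧♧♠♧♧??
???♠·♧··??
???♧♠★♢♧??
???♧♧♧██??
???·♧♧♧♠??
???♧♠♧·♧??
???♧♧♧♧·??

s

???♧♧♧♢·??
???♧♧·♠♧??
???♧♧♠♧♧??
???♠·♧··??
???♧♠·♢♧??
???♧♧★██??
???·♧♧♧♠??
???♧♠♧·♧??
???♧♧♧♧·??
???♧♧♧█♧??

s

???♧♧·♠♧??
???♧♧♠♧♧??
???♠·♧··??
???♧♠·♢♧??
???♧♧♧██??
???·♧★♧♠??
???♧♠♧·♧??
???♧♧♧♧·??
???♧♧♧█♧??
???♧♧·♧█??

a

????♧♧·♠♧?
????♧♧♠♧♧?
????♠·♧··?
???♧♧♠·♢♧?
???·♧♧♧██?
???♧·★♧♧♠?
???♧♧♠♧·♧?
???♠♧♧♧♧·?
????♧♧♧█♧?
????♧♧·♧█?

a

?????♧♧·♠♧
?????♧♧♠♧♧
?????♠·♧··
???♧♧♧♠·♢♧
???··♧♧♧██
???♧♧★♧♧♧♠
???·♧♧♠♧·♧
???♧♠♧♧♧♧·
?????♧♧♧█♧
?????♧♧·♧█

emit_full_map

??♠♧█·♧
??♠♧♢♧♧
??♠█♧█♧
??█♧♠♧♢
??♧♧♧·♢
??♠♧·♠♢
??♠♧♠·♧
??♧♧♧♢·
??♧♧·♠♧
??♧♧♠♧♧
??♠·♧··
♧♧♧♠·♢♧
··♧♧♧██
♧♧★♧♧♧♠
·♧♧♠♧·♧
♧♠♧♧♧♧·
??♧♧♧█♧
??♧♧·♧█

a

??????♧♧·♠
??????♧♧♠♧
??????♠·♧·
???♧♧♧♧♠·♢
???♠··♧♧♧█
???♠♧★·♧♧♧
???··♧♧♠♧·
???♠♧♠♧♧♧♧
??????♧♧♧█
??????♧♧·♧

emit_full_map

???♠♧█·♧
???♠♧♢♧♧
???♠█♧█♧
???█♧♠♧♢
???♧♧♧·♢
???♠♧·♠♢
???♠♧♠·♧
???♧♧♧♢·
???♧♧·♠♧
???♧♧♠♧♧
???♠·♧··
♧♧♧♧♠·♢♧
♠··♧♧♧██
♠♧★·♧♧♧♠
··♧♧♠♧·♧
♠♧♠♧♧♧♧·
???♧♧♧█♧
???♧♧·♧█


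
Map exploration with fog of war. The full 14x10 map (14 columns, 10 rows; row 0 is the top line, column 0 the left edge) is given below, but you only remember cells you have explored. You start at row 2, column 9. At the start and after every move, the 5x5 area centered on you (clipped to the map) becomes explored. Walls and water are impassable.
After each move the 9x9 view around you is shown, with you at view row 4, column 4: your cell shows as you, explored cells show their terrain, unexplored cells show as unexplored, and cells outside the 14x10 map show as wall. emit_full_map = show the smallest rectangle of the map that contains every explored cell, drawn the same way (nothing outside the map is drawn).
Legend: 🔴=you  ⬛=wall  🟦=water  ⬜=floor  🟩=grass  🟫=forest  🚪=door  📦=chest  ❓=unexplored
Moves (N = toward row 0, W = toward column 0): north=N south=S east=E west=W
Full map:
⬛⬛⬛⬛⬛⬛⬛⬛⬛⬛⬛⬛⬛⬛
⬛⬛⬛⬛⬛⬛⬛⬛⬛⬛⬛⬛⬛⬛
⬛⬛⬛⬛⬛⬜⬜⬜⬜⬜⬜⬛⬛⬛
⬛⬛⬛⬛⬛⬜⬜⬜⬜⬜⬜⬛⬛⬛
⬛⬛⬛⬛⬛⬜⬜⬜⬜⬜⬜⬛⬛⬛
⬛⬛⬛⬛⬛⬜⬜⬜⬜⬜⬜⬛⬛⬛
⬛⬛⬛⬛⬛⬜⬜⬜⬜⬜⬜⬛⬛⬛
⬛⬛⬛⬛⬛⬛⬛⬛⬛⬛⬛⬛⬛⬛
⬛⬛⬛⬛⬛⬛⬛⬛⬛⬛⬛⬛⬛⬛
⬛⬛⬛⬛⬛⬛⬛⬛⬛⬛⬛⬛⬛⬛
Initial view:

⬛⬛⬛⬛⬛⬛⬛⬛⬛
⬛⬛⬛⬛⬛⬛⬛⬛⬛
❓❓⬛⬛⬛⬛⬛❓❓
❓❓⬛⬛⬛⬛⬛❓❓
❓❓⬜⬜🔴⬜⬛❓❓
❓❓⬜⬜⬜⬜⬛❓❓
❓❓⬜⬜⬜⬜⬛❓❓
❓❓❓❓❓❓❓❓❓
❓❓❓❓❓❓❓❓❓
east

⬛⬛⬛⬛⬛⬛⬛⬛⬛
⬛⬛⬛⬛⬛⬛⬛⬛⬛
❓⬛⬛⬛⬛⬛⬛❓⬛
❓⬛⬛⬛⬛⬛⬛❓⬛
❓⬜⬜⬜🔴⬛⬛❓⬛
❓⬜⬜⬜⬜⬛⬛❓⬛
❓⬜⬜⬜⬜⬛⬛❓⬛
❓❓❓❓❓❓❓❓⬛
❓❓❓❓❓❓❓❓⬛

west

⬛⬛⬛⬛⬛⬛⬛⬛⬛
⬛⬛⬛⬛⬛⬛⬛⬛⬛
❓❓⬛⬛⬛⬛⬛⬛❓
❓❓⬛⬛⬛⬛⬛⬛❓
❓❓⬜⬜🔴⬜⬛⬛❓
❓❓⬜⬜⬜⬜⬛⬛❓
❓❓⬜⬜⬜⬜⬛⬛❓
❓❓❓❓❓❓❓❓❓
❓❓❓❓❓❓❓❓❓

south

⬛⬛⬛⬛⬛⬛⬛⬛⬛
❓❓⬛⬛⬛⬛⬛⬛❓
❓❓⬛⬛⬛⬛⬛⬛❓
❓❓⬜⬜⬜⬜⬛⬛❓
❓❓⬜⬜🔴⬜⬛⬛❓
❓❓⬜⬜⬜⬜⬛⬛❓
❓❓⬜⬜⬜⬜⬛❓❓
❓❓❓❓❓❓❓❓❓
❓❓❓❓❓❓❓❓❓

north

⬛⬛⬛⬛⬛⬛⬛⬛⬛
⬛⬛⬛⬛⬛⬛⬛⬛⬛
❓❓⬛⬛⬛⬛⬛⬛❓
❓❓⬛⬛⬛⬛⬛⬛❓
❓❓⬜⬜🔴⬜⬛⬛❓
❓❓⬜⬜⬜⬜⬛⬛❓
❓❓⬜⬜⬜⬜⬛⬛❓
❓❓⬜⬜⬜⬜⬛❓❓
❓❓❓❓❓❓❓❓❓

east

⬛⬛⬛⬛⬛⬛⬛⬛⬛
⬛⬛⬛⬛⬛⬛⬛⬛⬛
❓⬛⬛⬛⬛⬛⬛❓⬛
❓⬛⬛⬛⬛⬛⬛❓⬛
❓⬜⬜⬜🔴⬛⬛❓⬛
❓⬜⬜⬜⬜⬛⬛❓⬛
❓⬜⬜⬜⬜⬛⬛❓⬛
❓⬜⬜⬜⬜⬛❓❓⬛
❓❓❓❓❓❓❓❓⬛

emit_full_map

⬛⬛⬛⬛⬛⬛
⬛⬛⬛⬛⬛⬛
⬜⬜⬜🔴⬛⬛
⬜⬜⬜⬜⬛⬛
⬜⬜⬜⬜⬛⬛
⬜⬜⬜⬜⬛❓

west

⬛⬛⬛⬛⬛⬛⬛⬛⬛
⬛⬛⬛⬛⬛⬛⬛⬛⬛
❓❓⬛⬛⬛⬛⬛⬛❓
❓❓⬛⬛⬛⬛⬛⬛❓
❓❓⬜⬜🔴⬜⬛⬛❓
❓❓⬜⬜⬜⬜⬛⬛❓
❓❓⬜⬜⬜⬜⬛⬛❓
❓❓⬜⬜⬜⬜⬛❓❓
❓❓❓❓❓❓❓❓❓

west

⬛⬛⬛⬛⬛⬛⬛⬛⬛
⬛⬛⬛⬛⬛⬛⬛⬛⬛
❓❓⬛⬛⬛⬛⬛⬛⬛
❓❓⬛⬛⬛⬛⬛⬛⬛
❓❓⬜⬜🔴⬜⬜⬛⬛
❓❓⬜⬜⬜⬜⬜⬛⬛
❓❓⬜⬜⬜⬜⬜⬛⬛
❓❓❓⬜⬜⬜⬜⬛❓
❓❓❓❓❓❓❓❓❓

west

⬛⬛⬛⬛⬛⬛⬛⬛⬛
⬛⬛⬛⬛⬛⬛⬛⬛⬛
❓❓⬛⬛⬛⬛⬛⬛⬛
❓❓⬛⬛⬛⬛⬛⬛⬛
❓❓⬜⬜🔴⬜⬜⬜⬛
❓❓⬜⬜⬜⬜⬜⬜⬛
❓❓⬜⬜⬜⬜⬜⬜⬛
❓❓❓❓⬜⬜⬜⬜⬛
❓❓❓❓❓❓❓❓❓

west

⬛⬛⬛⬛⬛⬛⬛⬛⬛
⬛⬛⬛⬛⬛⬛⬛⬛⬛
❓❓⬛⬛⬛⬛⬛⬛⬛
❓❓⬛⬛⬛⬛⬛⬛⬛
❓❓⬛⬜🔴⬜⬜⬜⬜
❓❓⬛⬜⬜⬜⬜⬜⬜
❓❓⬛⬜⬜⬜⬜⬜⬜
❓❓❓❓❓⬜⬜⬜⬜
❓❓❓❓❓❓❓❓❓

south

⬛⬛⬛⬛⬛⬛⬛⬛⬛
❓❓⬛⬛⬛⬛⬛⬛⬛
❓❓⬛⬛⬛⬛⬛⬛⬛
❓❓⬛⬜⬜⬜⬜⬜⬜
❓❓⬛⬜🔴⬜⬜⬜⬜
❓❓⬛⬜⬜⬜⬜⬜⬜
❓❓⬛⬜⬜⬜⬜⬜⬜
❓❓❓❓❓❓❓❓❓
❓❓❓❓❓❓❓❓❓

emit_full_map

⬛⬛⬛⬛⬛⬛⬛⬛⬛
⬛⬛⬛⬛⬛⬛⬛⬛⬛
⬛⬜⬜⬜⬜⬜⬜⬛⬛
⬛⬜🔴⬜⬜⬜⬜⬛⬛
⬛⬜⬜⬜⬜⬜⬜⬛⬛
⬛⬜⬜⬜⬜⬜⬜⬛❓
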